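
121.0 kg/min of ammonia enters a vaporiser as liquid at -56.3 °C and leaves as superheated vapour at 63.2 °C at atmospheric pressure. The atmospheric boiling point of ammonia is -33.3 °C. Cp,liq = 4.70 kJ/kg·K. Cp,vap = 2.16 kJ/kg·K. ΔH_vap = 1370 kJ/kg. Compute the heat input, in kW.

Q = 3400 kW

liquid -56.3→-33.3 °C: 108.1 kJ/kg
vaporisation at -33.3 °C: 1370 kJ/kg
vapour -33.3→63.2 °C: 208.44 kJ/kg
Δh = 108.1 + 1370 + 208.44 = 1686.5 kJ/kg
Q = ṁ·Δh = 121.0 kg/min × 1686.5 kJ/kg = 204070 kJ/min
|Q| = 3401.2 kW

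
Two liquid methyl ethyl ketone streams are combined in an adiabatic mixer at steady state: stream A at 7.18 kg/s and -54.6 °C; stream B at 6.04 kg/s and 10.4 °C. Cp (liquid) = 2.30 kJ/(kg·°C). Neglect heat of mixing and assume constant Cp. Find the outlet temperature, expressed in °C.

T_out = -24.9 °C

Adiabatic, steady state ⇒ Σ ṁᵢCp,ᵢ(T_out − Tᵢ) = 0
T_out = Σ ṁᵢCp,ᵢTᵢ / Σ ṁᵢCp,ᵢ
      = -757.19 / 30.406 = -24.903 °C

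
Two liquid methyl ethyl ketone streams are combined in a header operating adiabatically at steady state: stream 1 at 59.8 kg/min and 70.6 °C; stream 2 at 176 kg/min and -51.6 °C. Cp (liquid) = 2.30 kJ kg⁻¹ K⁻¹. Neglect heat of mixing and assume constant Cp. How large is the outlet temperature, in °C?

No heat crosses the boundary, so H_out = H_in.
T_out = Σ ṁᵢCp,ᵢTᵢ / Σ ṁᵢCp,ᵢ
      = -11177 / 542.34 = -20.609 °C

T_out = -20.6 °C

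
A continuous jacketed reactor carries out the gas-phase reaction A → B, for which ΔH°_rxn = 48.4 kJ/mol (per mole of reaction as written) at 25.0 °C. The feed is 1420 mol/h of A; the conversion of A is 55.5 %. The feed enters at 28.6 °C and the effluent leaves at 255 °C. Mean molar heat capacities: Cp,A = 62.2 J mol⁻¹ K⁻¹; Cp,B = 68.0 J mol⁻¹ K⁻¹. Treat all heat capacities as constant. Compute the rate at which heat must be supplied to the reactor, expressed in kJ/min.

Extent of reaction ξ = 0.555 × 1420 = 788.1 mol/h
Reaction term: ξ·ΔH°_rxn = 788.1 × 48.4 = 38144 kJ/h
Sensible, feed 28.6→25 °C: -317.97 kJ/h
Outlet flows (mol/h): A 631.9, B 788.1
Sensible, products 25→255 °C: 21366 kJ/h
Q = ΔH = 59192 kJ/h = 16.442 kW
Heat supplied = 986.53 kJ/min

Q_in = 987 kJ/min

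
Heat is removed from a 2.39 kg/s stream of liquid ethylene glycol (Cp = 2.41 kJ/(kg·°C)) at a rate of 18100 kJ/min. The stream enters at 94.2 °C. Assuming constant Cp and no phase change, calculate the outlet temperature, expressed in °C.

T_out = 41.8 °C

Q = 18100 kJ/min = 301.67 kJ/s
ΔT = Q/(ṁ·Cp) = 301.67/(2.39×2.41) = 52.374 K
T_out = 94.2 − 52.374 = 41.826 °C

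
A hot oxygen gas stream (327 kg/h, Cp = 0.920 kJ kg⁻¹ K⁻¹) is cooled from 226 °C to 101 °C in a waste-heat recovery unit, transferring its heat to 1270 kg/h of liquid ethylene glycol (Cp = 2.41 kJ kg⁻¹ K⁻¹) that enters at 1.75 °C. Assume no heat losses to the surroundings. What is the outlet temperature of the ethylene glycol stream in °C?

Heat released by hot stream: Q = 327 × 0.920 × (226 − 101) = 37605 kJ/h
Energy balance on cold side (adiabatic exchanger): Q = ṁ_c·Cp_c·(T_c,out − T_c,in)
T_c,out = 1.75 + 37605/(1270 × 2.41) = 14.036 °C

T_c,out = 14.0 °C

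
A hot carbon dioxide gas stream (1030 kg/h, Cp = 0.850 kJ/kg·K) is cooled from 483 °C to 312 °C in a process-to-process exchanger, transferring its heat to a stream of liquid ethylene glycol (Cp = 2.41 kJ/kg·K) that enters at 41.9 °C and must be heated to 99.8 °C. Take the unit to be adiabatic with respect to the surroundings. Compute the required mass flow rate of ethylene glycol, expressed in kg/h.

Heat released by hot stream: Q = 1030 × 0.850 × (483 − 312) = 149710 kJ/h
Energy balance on cold side (adiabatic exchanger): Q = ṁ_c·Cp_c·(T_c,out − T_c,in)
ṁ_c = 149710 / [2.41 × (99.8 − 41.9)] = 1072.9 kg/h

ṁ_c = 1070 kg/h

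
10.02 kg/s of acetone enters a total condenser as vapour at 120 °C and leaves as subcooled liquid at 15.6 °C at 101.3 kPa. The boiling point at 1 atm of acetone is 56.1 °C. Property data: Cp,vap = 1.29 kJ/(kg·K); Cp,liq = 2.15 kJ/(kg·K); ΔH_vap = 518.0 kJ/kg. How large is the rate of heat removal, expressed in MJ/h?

Q_c = 24800 MJ/h

vapour 120→56.1 °C: -82.431 kJ/kg
condensation at 56.1 °C: -518 kJ/kg
liquid 56.1→15.6 °C: -87.075 kJ/kg
Δh = -82.431 + -518 + -87.075 = -687.51 kJ/kg
Q = ṁ·Δh = 10.02 kg/s × -687.51 kJ/kg = -6888.8 kJ/s
|Q| = 6888.8 kW = 24800 MJ/h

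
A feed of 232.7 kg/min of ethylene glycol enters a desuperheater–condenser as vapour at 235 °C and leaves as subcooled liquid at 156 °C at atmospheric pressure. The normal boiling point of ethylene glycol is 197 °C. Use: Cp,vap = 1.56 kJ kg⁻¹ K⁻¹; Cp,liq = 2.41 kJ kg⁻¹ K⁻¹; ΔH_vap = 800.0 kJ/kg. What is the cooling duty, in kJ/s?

vapour 235→197 °C: -59.28 kJ/kg
condensation at 197 °C: -800 kJ/kg
liquid 197→156 °C: -98.81 kJ/kg
Δh = -59.28 + -800 + -98.81 = -958.09 kJ/kg
Q = ṁ·Δh = 232.7 kg/min × -958.09 kJ/kg = -222950 kJ/min
|Q| = 3715.8 kW

Q_c = 3720 kJ/s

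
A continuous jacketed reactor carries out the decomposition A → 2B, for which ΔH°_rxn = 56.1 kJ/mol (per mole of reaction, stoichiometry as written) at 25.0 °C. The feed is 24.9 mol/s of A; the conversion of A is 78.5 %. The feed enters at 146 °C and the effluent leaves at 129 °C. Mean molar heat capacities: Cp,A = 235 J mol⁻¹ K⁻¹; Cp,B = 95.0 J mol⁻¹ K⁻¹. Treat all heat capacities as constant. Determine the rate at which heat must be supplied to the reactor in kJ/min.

Q_in = 54300 kJ/min

Extent of reaction ξ = 0.785 × 24.9 = 19.546 mol/s
Reaction term: ξ·ΔH°_rxn = 19.546 × 56.1 = 1096.6 kJ/s
Sensible, feed 146→25 °C: -708.03 kJ/s
Outlet flows (mol/s): A 5.3535, B 39.093
Sensible, products 25→129 °C: 517.08 kJ/s
Q = ΔH = 905.61 kJ/s = 905.61 kW
Heat supplied = 54336 kJ/min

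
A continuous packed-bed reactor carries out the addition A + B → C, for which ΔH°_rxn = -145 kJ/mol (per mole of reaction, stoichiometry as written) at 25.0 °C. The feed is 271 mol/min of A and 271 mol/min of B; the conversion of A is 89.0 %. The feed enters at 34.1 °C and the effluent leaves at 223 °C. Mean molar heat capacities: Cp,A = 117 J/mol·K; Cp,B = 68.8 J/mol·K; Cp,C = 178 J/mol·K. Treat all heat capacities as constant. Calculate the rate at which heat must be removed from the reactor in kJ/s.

Q_out = 431 kJ/s

Extent of reaction ξ = 0.890 × 271 = 241.19 mol/min
Reaction term: ξ·ΔH°_rxn = 241.19 × -145 = -34973 kJ/min
Sensible, feed 34.1→25 °C: -458.2 kJ/min
Outlet flows (mol/min): A 29.81, B 29.81, C 241.19
Sensible, products 25→223 °C: 9597.2 kJ/min
Q = ΔH = -25834 kJ/min = -430.56 kW
Heat removed = 430.56 kJ/s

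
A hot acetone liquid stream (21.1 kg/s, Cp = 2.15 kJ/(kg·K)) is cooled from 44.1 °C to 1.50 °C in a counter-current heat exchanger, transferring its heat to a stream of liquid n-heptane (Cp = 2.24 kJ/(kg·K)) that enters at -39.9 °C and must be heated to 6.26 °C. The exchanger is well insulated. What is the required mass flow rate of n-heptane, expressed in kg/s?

ṁ_c = 18.7 kg/s

Heat released by hot stream: Q = 21.1 × 2.15 × (44.1 − 1.50) = 1932.5 kJ/s
Energy balance on cold side (adiabatic exchanger): Q = ṁ_c·Cp_c·(T_c,out − T_c,in)
ṁ_c = 1932.5 / [2.24 × (6.26 − -39.9)] = 18.69 kg/s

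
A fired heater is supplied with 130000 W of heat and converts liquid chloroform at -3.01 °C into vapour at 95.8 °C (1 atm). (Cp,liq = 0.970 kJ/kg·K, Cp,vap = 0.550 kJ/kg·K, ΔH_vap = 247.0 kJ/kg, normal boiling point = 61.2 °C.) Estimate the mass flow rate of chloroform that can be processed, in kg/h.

Δh = 0.970×(61.2−-3.01) + 247.0 + 0.550×(95.8−61.2) = 328.31 kJ/kg
Q = 130000 W = 130 kJ/s = 468000 kJ/h
ṁ = Q/Δh = 468000 / 328.31 = 1425.5 kg/h

ṁ = 1430 kg/h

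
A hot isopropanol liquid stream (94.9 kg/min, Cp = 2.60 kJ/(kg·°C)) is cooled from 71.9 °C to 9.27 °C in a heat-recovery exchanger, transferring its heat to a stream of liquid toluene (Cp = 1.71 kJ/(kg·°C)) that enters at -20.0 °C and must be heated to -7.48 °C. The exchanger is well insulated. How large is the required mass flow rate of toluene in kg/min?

ṁ_c = 722 kg/min

Heat released by hot stream: Q = 94.9 × 2.60 × (71.9 − 9.27) = 15453 kJ/min
Energy balance on cold side (adiabatic exchanger): Q = ṁ_c·Cp_c·(T_c,out − T_c,in)
ṁ_c = 15453 / [1.71 × (-7.48 − -20.0)] = 721.81 kg/min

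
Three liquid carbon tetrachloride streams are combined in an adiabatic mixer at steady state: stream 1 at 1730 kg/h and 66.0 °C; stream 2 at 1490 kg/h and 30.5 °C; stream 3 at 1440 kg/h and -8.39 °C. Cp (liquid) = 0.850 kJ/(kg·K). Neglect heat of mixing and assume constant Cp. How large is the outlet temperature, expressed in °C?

T_out = 31.7 °C

No heat crosses the boundary, so H_out = H_in.
T_out = Σ ṁᵢCp,ᵢTᵢ / Σ ṁᵢCp,ᵢ
      = 125410 / 3961 = 31.662 °C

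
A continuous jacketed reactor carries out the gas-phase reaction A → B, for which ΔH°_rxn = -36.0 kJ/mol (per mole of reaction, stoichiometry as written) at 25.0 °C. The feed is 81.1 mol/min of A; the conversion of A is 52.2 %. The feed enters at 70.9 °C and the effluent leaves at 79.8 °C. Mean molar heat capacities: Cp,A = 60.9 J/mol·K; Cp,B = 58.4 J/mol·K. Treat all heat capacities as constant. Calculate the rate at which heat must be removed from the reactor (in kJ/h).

Q_out = 89200 kJ/h

Extent of reaction ξ = 0.522 × 81.1 = 42.334 mol/min
Reaction term: ξ·ΔH°_rxn = 42.334 × -36.0 = -1524 kJ/min
Sensible, feed 70.9→25 °C: -226.7 kJ/min
Outlet flows (mol/min): A 38.766, B 42.334
Sensible, products 25→79.8 °C: 264.86 kJ/min
Q = ΔH = -1485.9 kJ/min = -24.765 kW
Heat removed = 89152 kJ/h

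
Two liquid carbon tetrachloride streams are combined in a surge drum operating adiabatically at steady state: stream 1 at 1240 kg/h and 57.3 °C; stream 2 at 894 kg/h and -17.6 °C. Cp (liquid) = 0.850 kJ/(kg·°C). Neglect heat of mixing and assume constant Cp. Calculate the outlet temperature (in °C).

T_out = 25.9 °C

No heat crosses the boundary, so H_out = H_in.
Σ ṁᵢCp,ᵢTᵢ = 1240×0.850×57.3 + 894×0.850×-17.6 = 47020
Σ ṁᵢCp,ᵢ = 1240×0.850 + 894×0.850 = 1813.9
T_out = 47020 / 1813.9 = 25.922 °C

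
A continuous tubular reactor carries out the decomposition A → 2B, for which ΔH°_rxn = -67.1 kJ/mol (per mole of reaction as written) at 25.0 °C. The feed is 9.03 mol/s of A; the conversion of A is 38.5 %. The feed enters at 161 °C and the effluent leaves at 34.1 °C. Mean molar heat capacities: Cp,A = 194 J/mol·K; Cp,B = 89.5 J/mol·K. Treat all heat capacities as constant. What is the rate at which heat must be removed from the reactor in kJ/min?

Extent of reaction ξ = 0.385 × 9.03 = 3.4766 mol/s
Reaction term: ξ·ΔH°_rxn = 3.4766 × -67.1 = -233.28 kJ/s
Sensible, feed 161→25 °C: -238.25 kJ/s
Outlet flows (mol/s): A 5.5534, B 6.9531
Sensible, products 25→34.1 °C: 15.467 kJ/s
Q = ΔH = -456.06 kJ/s = -456.06 kW
Heat removed = 27363 kJ/min

Q_out = 27400 kJ/min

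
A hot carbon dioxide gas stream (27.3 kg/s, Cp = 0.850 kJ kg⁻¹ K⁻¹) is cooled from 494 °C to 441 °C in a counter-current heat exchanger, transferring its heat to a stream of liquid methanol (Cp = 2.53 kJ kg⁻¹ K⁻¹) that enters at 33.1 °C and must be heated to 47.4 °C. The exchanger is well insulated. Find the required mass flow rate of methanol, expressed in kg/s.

ṁ_c = 34.0 kg/s

Heat released by hot stream: Q = 27.3 × 0.850 × (494 − 441) = 1229.9 kJ/s
Energy balance on cold side (adiabatic exchanger): Q = ṁ_c·Cp_c·(T_c,out − T_c,in)
ṁ_c = 1229.9 / [2.53 × (47.4 − 33.1)] = 33.994 kg/s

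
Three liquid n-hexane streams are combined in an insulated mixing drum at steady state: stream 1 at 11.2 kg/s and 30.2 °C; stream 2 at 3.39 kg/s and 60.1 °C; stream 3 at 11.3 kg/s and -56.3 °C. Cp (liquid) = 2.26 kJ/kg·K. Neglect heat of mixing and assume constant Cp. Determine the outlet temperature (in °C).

T_out = -3.64 °C

Energy balance with Q = 0: Σ ṁᵢCp,ᵢ(T_out − Tᵢ) = 0
T_out = Σ ṁᵢCp,ᵢTᵢ / Σ ṁᵢCp,ᵢ
      = -212.92 / 58.511 = -3.6389 °C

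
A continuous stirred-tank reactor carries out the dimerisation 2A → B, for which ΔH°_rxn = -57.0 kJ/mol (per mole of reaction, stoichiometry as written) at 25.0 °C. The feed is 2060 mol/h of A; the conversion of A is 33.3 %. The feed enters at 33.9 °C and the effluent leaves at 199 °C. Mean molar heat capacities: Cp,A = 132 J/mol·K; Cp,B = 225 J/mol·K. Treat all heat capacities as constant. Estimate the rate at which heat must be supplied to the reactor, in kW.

Extent of reaction ξ = 0.333 × 2060 / 2 = 342.99 mol/h
Reaction term: ξ·ΔH°_rxn = 342.99 × -57.0 = -19550 kJ/h
Sensible, feed 33.9→25 °C: -2420.1 kJ/h
Outlet flows (mol/h): A 1374, B 342.99
Sensible, products 25→199 °C: 44987 kJ/h
Q = ΔH = 23016 kJ/h = 6.3933 kW
Heat supplied = 6.3933 kW

Q_in = 6.39 kW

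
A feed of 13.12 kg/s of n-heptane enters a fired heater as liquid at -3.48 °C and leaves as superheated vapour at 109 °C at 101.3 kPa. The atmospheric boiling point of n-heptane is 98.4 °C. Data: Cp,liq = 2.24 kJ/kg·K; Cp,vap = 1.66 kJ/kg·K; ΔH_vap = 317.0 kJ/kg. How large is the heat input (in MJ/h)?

Q = 26600 MJ/h

liquid -3.48→98.4 °C: 228.21 kJ/kg
vaporisation at 98.4 °C: 317 kJ/kg
vapour 98.4→109 °C: 17.596 kJ/kg
Δh = 228.21 + 317 + 17.596 = 562.81 kJ/kg
Q = ṁ·Δh = 13.12 kg/s × 562.81 kJ/kg = 7384 kJ/s
|Q| = 7384 kW = 26583 MJ/h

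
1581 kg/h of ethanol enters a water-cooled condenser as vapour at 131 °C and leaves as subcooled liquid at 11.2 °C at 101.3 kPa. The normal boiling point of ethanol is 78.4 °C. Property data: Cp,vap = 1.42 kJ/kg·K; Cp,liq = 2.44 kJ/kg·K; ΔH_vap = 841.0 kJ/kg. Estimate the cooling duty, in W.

Q_c = 474000 W

vapour 131→78.4 °C: -74.692 kJ/kg
condensation at 78.4 °C: -841 kJ/kg
liquid 78.4→11.2 °C: -163.97 kJ/kg
Δh = -74.692 + -841 + -163.97 = -1079.7 kJ/kg
Q = ṁ·Δh = 1581 kg/h × -1079.7 kJ/kg = -1.7069e+06 kJ/h
|Q| = 474.15 kW = 474150 W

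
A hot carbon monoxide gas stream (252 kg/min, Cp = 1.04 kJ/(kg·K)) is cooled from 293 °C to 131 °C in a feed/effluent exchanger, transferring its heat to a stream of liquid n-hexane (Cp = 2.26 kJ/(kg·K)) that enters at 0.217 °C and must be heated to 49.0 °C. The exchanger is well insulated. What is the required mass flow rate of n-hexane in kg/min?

Heat released by hot stream: Q = 252 × 1.04 × (293 − 131) = 42457 kJ/min
Energy balance on cold side (adiabatic exchanger): Q = ṁ_c·Cp_c·(T_c,out − T_c,in)
ṁ_c = 42457 / [2.26 × (49.0 − 0.217)] = 385.1 kg/min

ṁ_c = 385 kg/min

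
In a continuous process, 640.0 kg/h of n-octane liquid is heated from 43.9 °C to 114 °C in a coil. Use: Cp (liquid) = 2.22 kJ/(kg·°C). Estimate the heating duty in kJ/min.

Q = ṁ·Cp·ΔT = 640.0 × 2.22 × (114 − 43.9) = 99598 kJ/h
Converting: 99598 / 3600 s = 27.666 kW
Heating duty = 1660 kJ/min

Q = 1660 kJ/min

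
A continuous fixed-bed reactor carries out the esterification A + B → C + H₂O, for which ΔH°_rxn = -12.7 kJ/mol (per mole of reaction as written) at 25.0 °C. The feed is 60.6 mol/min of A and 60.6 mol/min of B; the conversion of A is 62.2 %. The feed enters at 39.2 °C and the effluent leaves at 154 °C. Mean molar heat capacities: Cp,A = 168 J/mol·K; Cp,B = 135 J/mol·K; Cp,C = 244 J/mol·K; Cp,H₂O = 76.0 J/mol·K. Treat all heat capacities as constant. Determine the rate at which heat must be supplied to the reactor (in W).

Extent of reaction ξ = 0.622 × 60.6 = 37.693 mol/min
Reaction term: ξ·ΔH°_rxn = 37.693 × -12.7 = -478.7 kJ/min
Sensible, feed 39.2→25 °C: -260.74 kJ/min
Outlet flows (mol/min): A 22.907, B 22.907, C 37.693, H₂O 37.693
Sensible, products 25→154 °C: 2451.3 kJ/min
Q = ΔH = 1711.9 kJ/min = 28.532 kW
Heat supplied = 28532 W

Q_in = 28500 W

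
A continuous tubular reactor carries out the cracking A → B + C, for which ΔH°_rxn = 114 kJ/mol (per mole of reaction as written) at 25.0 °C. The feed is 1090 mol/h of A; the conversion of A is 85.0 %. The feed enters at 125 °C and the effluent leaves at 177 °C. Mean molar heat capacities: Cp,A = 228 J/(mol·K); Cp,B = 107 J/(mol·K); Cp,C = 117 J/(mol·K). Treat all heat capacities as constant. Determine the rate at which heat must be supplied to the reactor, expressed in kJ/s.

Q_in = 32.8 kJ/s

Extent of reaction ξ = 0.850 × 1090 = 926.5 mol/h
Reaction term: ξ·ΔH°_rxn = 926.5 × 114 = 105620 kJ/h
Sensible, feed 125→25 °C: -24852 kJ/h
Outlet flows (mol/h): A 163.5, B 926.5, C 926.5
Sensible, products 25→177 °C: 37212 kJ/h
Q = ΔH = 117980 kJ/h = 32.772 kW
Heat supplied = 32.772 kJ/s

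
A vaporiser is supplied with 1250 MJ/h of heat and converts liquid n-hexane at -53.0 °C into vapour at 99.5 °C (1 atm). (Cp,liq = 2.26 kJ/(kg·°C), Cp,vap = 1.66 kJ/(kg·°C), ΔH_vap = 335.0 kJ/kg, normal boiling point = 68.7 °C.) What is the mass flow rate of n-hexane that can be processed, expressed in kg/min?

ṁ = 31.5 kg/min

Δh = 2.26×(68.7−-53.0) + 335.0 + 1.66×(99.5−68.7) = 661.17 kJ/kg
Q = 1250 MJ/h = 347.22 kJ/s = 20833 kJ/min
ṁ = Q/Δh = 20833 / 661.17 = 31.51 kg/min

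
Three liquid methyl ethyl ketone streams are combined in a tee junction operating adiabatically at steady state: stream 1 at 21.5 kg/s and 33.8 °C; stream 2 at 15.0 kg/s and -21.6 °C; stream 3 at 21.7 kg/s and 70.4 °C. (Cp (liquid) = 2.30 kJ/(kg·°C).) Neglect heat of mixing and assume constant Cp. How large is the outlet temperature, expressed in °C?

No heat crosses the boundary, so H_out = H_in.
Σ ṁᵢCp,ᵢTᵢ = 21.5×2.30×33.8 + 15.0×2.30×-21.6 + 21.7×2.30×70.4 = 4439.9
Σ ṁᵢCp,ᵢ = 21.5×2.30 + 15.0×2.30 + 21.7×2.30 = 133.86
T_out = 4439.9 / 133.86 = 33.168 °C

T_out = 33.2 °C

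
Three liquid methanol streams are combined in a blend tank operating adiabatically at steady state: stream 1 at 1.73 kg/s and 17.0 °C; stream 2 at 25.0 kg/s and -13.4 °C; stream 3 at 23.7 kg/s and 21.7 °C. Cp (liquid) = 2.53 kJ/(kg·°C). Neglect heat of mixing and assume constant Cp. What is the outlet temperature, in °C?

No heat crosses the boundary, so H_out = H_in.
T_out = Σ ṁᵢCp,ᵢTᵢ / Σ ṁᵢCp,ᵢ
      = 528.01 / 127.59 = 4.1384 °C

T_out = 4.14 °C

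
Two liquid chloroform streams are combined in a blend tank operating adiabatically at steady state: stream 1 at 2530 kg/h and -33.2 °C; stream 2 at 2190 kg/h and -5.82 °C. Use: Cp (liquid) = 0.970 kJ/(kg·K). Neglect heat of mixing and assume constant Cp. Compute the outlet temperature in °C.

Adiabatic, steady state ⇒ Σ ṁᵢCp,ᵢ(T_out − Tᵢ) = 0
T_out = Σ ṁᵢCp,ᵢTᵢ / Σ ṁᵢCp,ᵢ
      = -93840 / 4578.4 = -20.496 °C

T_out = -20.5 °C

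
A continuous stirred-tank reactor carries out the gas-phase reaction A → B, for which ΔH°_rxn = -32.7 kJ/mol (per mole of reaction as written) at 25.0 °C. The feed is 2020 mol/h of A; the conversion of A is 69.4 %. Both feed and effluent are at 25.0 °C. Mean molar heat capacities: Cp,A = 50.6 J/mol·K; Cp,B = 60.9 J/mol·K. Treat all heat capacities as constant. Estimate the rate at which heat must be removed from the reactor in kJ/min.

Extent of reaction ξ = 0.694 × 2020 = 1401.9 mol/h
Reaction term: ξ·ΔH°_rxn = 1401.9 × -32.7 = -45841 kJ/h
Q = ΔH = -45841 kJ/h = -12.734 kW
Heat removed = 764.02 kJ/min

Q_out = 764 kJ/min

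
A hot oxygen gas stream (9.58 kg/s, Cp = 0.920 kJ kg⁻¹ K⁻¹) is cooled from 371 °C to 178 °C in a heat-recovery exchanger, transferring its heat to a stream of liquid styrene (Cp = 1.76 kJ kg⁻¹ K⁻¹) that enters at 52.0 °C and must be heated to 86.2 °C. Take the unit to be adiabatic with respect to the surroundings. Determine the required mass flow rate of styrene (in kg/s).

Heat released by hot stream: Q = 9.58 × 0.920 × (371 − 178) = 1701 kJ/s
Energy balance on cold side (adiabatic exchanger): Q = ṁ_c·Cp_c·(T_c,out − T_c,in)
ṁ_c = 1701 / [1.76 × (86.2 − 52.0)] = 28.26 kg/s

ṁ_c = 28.3 kg/s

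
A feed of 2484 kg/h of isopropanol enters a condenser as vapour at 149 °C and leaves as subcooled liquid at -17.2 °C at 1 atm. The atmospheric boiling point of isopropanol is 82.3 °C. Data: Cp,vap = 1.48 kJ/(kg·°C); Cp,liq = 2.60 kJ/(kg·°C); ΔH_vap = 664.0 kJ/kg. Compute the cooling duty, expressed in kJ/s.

vapour 149→82.3 °C: -98.716 kJ/kg
condensation at 82.3 °C: -664 kJ/kg
liquid 82.3→-17.2 °C: -258.7 kJ/kg
Δh = -98.716 + -664 + -258.7 = -1021.4 kJ/kg
Q = ṁ·Δh = 2484 kg/h × -1021.4 kJ/kg = -2.5372e+06 kJ/h
|Q| = 704.78 kW

Q_c = 705 kJ/s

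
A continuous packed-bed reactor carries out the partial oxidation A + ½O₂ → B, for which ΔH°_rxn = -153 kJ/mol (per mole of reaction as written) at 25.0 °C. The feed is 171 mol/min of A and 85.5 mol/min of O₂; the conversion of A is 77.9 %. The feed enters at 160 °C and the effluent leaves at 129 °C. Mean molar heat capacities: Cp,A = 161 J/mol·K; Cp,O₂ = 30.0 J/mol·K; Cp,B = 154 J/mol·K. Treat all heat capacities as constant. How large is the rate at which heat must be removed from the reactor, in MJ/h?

Q_out = 1300 MJ/h

Extent of reaction ξ = 0.779 × 171 = 133.21 mol/min
Reaction term: ξ·ΔH°_rxn = 133.21 × -153 = -20381 kJ/min
Sensible, feed 160→25 °C: -4063 kJ/min
Outlet flows (mol/min): A 37.791, O₂ 18.895, B 133.21
Sensible, products 25→129 °C: 2825.2 kJ/min
Q = ΔH = -21619 kJ/min = -360.31 kW
Heat removed = 1297.1 MJ/h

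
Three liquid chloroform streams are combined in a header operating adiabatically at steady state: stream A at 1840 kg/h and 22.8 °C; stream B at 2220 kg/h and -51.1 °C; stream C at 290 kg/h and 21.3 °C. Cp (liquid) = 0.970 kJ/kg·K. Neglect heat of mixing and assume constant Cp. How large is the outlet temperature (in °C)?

T_out = -15.0 °C

Energy balance with Q = 0: Σ ṁᵢCp,ᵢ(T_out − Tᵢ) = 0
T_out = Σ ṁᵢCp,ᵢTᵢ / Σ ṁᵢCp,ᵢ
      = -63354 / 4219.5 = -15.014 °C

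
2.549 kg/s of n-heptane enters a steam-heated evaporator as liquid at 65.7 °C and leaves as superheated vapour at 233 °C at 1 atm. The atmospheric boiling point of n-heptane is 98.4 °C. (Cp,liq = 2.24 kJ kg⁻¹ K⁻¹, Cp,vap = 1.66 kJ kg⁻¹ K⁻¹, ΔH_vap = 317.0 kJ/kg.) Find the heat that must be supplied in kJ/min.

liquid 65.7→98.4 °C: 73.248 kJ/kg
vaporisation at 98.4 °C: 317 kJ/kg
vapour 98.4→233 °C: 223.44 kJ/kg
Δh = 73.248 + 317 + 223.44 = 613.68 kJ/kg
Q = ṁ·Δh = 2.549 kg/s × 613.68 kJ/kg = 1564.3 kJ/s
|Q| = 1564.3 kW = 93857 kJ/min

Q = 93900 kJ/min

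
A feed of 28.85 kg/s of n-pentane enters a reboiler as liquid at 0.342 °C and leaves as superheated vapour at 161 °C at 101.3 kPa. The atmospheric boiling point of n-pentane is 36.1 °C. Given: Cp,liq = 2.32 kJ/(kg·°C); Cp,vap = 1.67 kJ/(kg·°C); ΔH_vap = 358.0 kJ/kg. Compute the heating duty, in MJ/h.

Q = 67500 MJ/h

liquid 0.342→36.1 °C: 82.959 kJ/kg
vaporisation at 36.1 °C: 358 kJ/kg
vapour 36.1→161 °C: 208.58 kJ/kg
Δh = 82.959 + 358 + 208.58 = 649.54 kJ/kg
Q = ṁ·Δh = 28.85 kg/s × 649.54 kJ/kg = 18739 kJ/s
|Q| = 18739 kW = 67461 MJ/h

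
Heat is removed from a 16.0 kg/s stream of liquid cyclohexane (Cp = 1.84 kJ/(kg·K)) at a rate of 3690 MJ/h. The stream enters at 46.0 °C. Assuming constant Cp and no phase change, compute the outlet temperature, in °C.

T_out = 11.2 °C

Q = 3690 MJ/h = 1025 kJ/s
ΔT = Q/(ṁ·Cp) = 1025/(16.0×1.84) = 34.817 K
T_out = 46.0 − 34.817 = 11.183 °C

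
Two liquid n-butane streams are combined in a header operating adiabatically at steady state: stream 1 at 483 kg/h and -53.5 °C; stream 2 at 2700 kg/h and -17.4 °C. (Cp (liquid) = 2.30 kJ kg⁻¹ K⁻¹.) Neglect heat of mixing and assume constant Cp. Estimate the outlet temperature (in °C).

Energy balance with Q = 0: Σ ṁᵢCp,ᵢ(T_out − Tᵢ) = 0
T_out = Σ ṁᵢCp,ᵢTᵢ / Σ ṁᵢCp,ᵢ
      = -167490 / 7320.9 = -22.878 °C

T_out = -22.9 °C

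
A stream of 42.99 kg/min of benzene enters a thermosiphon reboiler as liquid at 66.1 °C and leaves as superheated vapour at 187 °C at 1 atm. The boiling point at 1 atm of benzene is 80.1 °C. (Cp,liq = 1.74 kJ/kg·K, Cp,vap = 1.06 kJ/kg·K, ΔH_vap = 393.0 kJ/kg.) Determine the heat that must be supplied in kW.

Q = 380 kW

liquid 66.1→80.1 °C: 24.36 kJ/kg
vaporisation at 80.1 °C: 393 kJ/kg
vapour 80.1→187 °C: 113.31 kJ/kg
Δh = 24.36 + 393 + 113.31 = 530.67 kJ/kg
Q = ṁ·Δh = 42.99 kg/min × 530.67 kJ/kg = 22814 kJ/min
|Q| = 380.23 kW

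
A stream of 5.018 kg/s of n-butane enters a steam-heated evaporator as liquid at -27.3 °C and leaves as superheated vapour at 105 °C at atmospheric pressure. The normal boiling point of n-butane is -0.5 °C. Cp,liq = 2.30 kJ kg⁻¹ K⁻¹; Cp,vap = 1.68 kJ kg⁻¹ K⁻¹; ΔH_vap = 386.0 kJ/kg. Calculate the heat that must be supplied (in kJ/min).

liquid -27.3→-0.5 °C: 61.64 kJ/kg
vaporisation at -0.5 °C: 386 kJ/kg
vapour -0.5→105 °C: 177.24 kJ/kg
Δh = 61.64 + 386 + 177.24 = 624.88 kJ/kg
Q = ṁ·Δh = 5.018 kg/s × 624.88 kJ/kg = 3135.6 kJ/s
|Q| = 3135.6 kW = 188140 kJ/min

Q = 188000 kJ/min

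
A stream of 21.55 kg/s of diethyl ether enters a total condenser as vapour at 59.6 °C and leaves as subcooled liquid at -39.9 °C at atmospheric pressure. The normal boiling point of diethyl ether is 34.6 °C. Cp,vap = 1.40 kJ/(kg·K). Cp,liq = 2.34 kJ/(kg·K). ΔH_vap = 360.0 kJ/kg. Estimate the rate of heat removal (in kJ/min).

vapour 59.6→34.6 °C: -35 kJ/kg
condensation at 34.6 °C: -360 kJ/kg
liquid 34.6→-39.9 °C: -174.33 kJ/kg
Δh = -35 + -360 + -174.33 = -569.33 kJ/kg
Q = ṁ·Δh = 21.55 kg/s × -569.33 kJ/kg = -12269 kJ/s
|Q| = 12269 kW = 736140 kJ/min

Q_c = 736000 kJ/min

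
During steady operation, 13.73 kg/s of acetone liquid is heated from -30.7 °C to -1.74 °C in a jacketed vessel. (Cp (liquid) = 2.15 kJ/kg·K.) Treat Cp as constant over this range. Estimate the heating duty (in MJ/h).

Q = ṁ·Cp·ΔT = 13.73 × 2.15 × (-1.74 − -30.7) = 854.88 kJ/s
Heating duty = 3077.6 MJ/h

Q = 3080 MJ/h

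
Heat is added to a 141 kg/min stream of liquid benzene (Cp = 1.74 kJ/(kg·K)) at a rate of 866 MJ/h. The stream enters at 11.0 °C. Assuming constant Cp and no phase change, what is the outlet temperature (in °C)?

Q = 866 MJ/h = 14433 kJ/min
ΔT = Q/(ṁ·Cp) = 14433/(141×1.74) = 58.83 K
T_out = 11.0 + 58.83 = 69.83 °C

T_out = 69.8 °C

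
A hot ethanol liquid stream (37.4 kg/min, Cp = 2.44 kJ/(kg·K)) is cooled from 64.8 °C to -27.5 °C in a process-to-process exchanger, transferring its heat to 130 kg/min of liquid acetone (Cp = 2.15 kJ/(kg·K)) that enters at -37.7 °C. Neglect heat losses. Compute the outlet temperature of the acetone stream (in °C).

T_c,out = -7.56 °C

Heat released by hot stream: Q = 37.4 × 2.44 × (64.8 − -27.5) = 8422.9 kJ/min
Energy balance on cold side (adiabatic exchanger): Q = ṁ_c·Cp_c·(T_c,out − T_c,in)
T_c,out = -37.7 + 8422.9/(130 × 2.15) = -7.5643 °C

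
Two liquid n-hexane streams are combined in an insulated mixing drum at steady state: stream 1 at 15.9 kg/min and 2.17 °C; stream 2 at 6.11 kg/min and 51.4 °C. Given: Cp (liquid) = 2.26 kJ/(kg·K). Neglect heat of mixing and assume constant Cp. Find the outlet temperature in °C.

T_out = 15.8 °C

No heat crosses the boundary, so H_out = H_in.
T_out = Σ ṁᵢCp,ᵢTᵢ / Σ ṁᵢCp,ᵢ
      = 787.74 / 49.743 = 15.836 °C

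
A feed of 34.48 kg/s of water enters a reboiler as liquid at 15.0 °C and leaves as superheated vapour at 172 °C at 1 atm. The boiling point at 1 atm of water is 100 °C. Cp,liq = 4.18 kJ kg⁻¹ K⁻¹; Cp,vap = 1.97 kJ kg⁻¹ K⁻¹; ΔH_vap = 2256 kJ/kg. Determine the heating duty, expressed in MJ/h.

Q = 342000 MJ/h

liquid 15.0→100 °C: 355.3 kJ/kg
vaporisation at 100 °C: 2256 kJ/kg
vapour 100→172 °C: 141.84 kJ/kg
Δh = 355.3 + 2256 + 141.84 = 2753.1 kJ/kg
Q = ṁ·Δh = 34.48 kg/s × 2753.1 kJ/kg = 94928 kJ/s
|Q| = 94928 kW = 341740 MJ/h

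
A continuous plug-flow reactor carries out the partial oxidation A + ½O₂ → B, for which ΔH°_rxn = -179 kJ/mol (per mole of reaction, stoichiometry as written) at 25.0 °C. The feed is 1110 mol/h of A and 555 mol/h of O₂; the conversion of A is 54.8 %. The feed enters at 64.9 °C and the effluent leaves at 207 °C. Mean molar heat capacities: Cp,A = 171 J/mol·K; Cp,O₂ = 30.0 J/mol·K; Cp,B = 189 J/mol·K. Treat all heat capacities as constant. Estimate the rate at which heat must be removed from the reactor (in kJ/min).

Q_out = 1320 kJ/min

Extent of reaction ξ = 0.548 × 1110 = 608.28 mol/h
Reaction term: ξ·ΔH°_rxn = 608.28 × -179 = -108880 kJ/h
Sensible, feed 64.9→25 °C: -8237.8 kJ/h
Outlet flows (mol/h): A 501.72, O₂ 250.86, B 608.28
Sensible, products 25→207 °C: 37908 kJ/h
Q = ΔH = -79212 kJ/h = -22.003 kW
Heat removed = 1320.2 kJ/min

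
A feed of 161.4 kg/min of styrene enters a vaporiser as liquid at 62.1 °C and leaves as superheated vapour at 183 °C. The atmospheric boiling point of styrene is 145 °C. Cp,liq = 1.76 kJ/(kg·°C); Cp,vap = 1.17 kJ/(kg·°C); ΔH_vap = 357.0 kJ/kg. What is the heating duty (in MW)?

Q = 1.47 MW

liquid 62.1→145 °C: 145.9 kJ/kg
vaporisation at 145 °C: 357 kJ/kg
vapour 145→183 °C: 44.46 kJ/kg
Δh = 145.9 + 357 + 44.46 = 547.36 kJ/kg
Q = ṁ·Δh = 161.4 kg/min × 547.36 kJ/kg = 88345 kJ/min
|Q| = 1472.4 kW = 1.4724 MW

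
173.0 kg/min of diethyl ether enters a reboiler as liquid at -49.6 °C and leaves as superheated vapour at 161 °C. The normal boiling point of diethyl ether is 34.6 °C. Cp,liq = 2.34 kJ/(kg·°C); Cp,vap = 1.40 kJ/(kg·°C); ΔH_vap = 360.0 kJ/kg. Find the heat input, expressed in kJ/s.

liquid -49.6→34.6 °C: 197.03 kJ/kg
vaporisation at 34.6 °C: 360 kJ/kg
vapour 34.6→161 °C: 176.96 kJ/kg
Δh = 197.03 + 360 + 176.96 = 733.99 kJ/kg
Q = ṁ·Δh = 173.0 kg/min × 733.99 kJ/kg = 126980 kJ/min
|Q| = 2116.3 kW

Q = 2120 kJ/s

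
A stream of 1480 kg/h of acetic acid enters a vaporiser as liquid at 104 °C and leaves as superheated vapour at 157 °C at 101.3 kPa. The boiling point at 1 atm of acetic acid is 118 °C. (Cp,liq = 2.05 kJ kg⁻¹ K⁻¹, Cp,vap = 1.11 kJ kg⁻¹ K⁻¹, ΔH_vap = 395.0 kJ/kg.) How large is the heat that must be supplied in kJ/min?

Q = 11500 kJ/min

liquid 104→118 °C: 28.7 kJ/kg
vaporisation at 118 °C: 395 kJ/kg
vapour 118→157 °C: 43.29 kJ/kg
Δh = 28.7 + 395 + 43.29 = 466.99 kJ/kg
Q = ṁ·Δh = 1480 kg/h × 466.99 kJ/kg = 691150 kJ/h
|Q| = 191.98 kW = 11519 kJ/min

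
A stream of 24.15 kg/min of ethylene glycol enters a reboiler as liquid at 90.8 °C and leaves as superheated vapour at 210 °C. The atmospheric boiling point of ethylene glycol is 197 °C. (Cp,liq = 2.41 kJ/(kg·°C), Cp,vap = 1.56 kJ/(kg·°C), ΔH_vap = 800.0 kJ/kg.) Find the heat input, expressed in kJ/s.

liquid 90.8→197 °C: 255.94 kJ/kg
vaporisation at 197 °C: 800 kJ/kg
vapour 197→210 °C: 20.28 kJ/kg
Δh = 255.94 + 800 + 20.28 = 1076.2 kJ/kg
Q = ṁ·Δh = 24.15 kg/min × 1076.2 kJ/kg = 25991 kJ/min
|Q| = 433.18 kW

Q = 433 kJ/s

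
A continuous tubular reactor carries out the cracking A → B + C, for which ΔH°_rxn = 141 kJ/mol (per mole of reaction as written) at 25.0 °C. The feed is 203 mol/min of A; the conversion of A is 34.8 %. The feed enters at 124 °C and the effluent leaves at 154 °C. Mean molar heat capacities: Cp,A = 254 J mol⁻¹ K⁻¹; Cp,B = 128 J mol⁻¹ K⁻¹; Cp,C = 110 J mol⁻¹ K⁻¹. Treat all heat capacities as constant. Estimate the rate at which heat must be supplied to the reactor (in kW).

Extent of reaction ξ = 0.348 × 203 = 70.644 mol/min
Reaction term: ξ·ΔH°_rxn = 70.644 × 141 = 9960.8 kJ/min
Sensible, feed 124→25 °C: -5104.6 kJ/min
Outlet flows (mol/min): A 132.36, B 70.644, C 70.644
Sensible, products 25→154 °C: 6505.7 kJ/min
Q = ΔH = 11362 kJ/min = 189.36 kW
Heat supplied = 189.36 kW

Q_in = 189 kW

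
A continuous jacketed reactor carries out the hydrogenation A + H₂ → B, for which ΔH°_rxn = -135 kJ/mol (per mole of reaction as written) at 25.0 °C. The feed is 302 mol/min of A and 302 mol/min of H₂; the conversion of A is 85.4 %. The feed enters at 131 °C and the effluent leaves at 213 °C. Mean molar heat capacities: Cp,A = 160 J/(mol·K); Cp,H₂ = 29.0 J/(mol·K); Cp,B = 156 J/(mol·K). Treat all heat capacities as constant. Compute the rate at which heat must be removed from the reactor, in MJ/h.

Extent of reaction ξ = 0.854 × 302 = 257.91 mol/min
Reaction term: ξ·ΔH°_rxn = 257.91 × -135 = -34818 kJ/min
Sensible, feed 131→25 °C: -6050.3 kJ/min
Outlet flows (mol/min): A 44.092, H₂ 44.092, B 257.91
Sensible, products 25→213 °C: 9130.6 kJ/min
Q = ΔH = -31737 kJ/min = -528.95 kW
Heat removed = 1904.2 MJ/h

Q_out = 1900 MJ/h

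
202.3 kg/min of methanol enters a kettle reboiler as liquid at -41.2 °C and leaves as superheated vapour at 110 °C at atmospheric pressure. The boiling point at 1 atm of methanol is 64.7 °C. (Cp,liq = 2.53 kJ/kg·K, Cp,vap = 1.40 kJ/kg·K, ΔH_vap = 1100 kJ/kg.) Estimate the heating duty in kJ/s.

liquid -41.2→64.7 °C: 267.93 kJ/kg
vaporisation at 64.7 °C: 1100 kJ/kg
vapour 64.7→110 °C: 63.42 kJ/kg
Δh = 267.93 + 1100 + 63.42 = 1431.3 kJ/kg
Q = ṁ·Δh = 202.3 kg/min × 1431.3 kJ/kg = 289560 kJ/min
|Q| = 4826 kW

Q = 4830 kJ/s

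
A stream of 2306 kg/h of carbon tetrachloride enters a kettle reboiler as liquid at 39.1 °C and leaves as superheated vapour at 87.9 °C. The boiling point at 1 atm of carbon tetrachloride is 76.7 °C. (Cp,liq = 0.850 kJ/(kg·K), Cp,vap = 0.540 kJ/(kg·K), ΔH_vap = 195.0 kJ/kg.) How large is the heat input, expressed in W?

Q = 149000 W

liquid 39.1→76.7 °C: 31.96 kJ/kg
vaporisation at 76.7 °C: 195 kJ/kg
vapour 76.7→87.9 °C: 6.048 kJ/kg
Δh = 31.96 + 195 + 6.048 = 233.01 kJ/kg
Q = ṁ·Δh = 2306 kg/h × 233.01 kJ/kg = 537320 kJ/h
|Q| = 149.25 kW = 149250 W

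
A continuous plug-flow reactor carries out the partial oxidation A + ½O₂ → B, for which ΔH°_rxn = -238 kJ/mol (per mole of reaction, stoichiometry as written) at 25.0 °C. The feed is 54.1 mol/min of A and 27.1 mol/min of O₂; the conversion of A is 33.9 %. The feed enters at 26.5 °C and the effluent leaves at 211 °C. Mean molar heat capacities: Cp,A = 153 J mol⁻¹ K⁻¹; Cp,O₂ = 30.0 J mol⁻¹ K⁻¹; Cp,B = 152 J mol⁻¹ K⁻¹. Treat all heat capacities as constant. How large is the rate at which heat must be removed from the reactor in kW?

Extent of reaction ξ = 0.339 × 54.1 = 18.34 mol/min
Reaction term: ξ·ΔH°_rxn = 18.34 × -238 = -4364.9 kJ/min
Sensible, feed 26.5→25 °C: -13.635 kJ/min
Outlet flows (mol/min): A 35.76, O₂ 17.93, B 18.34
Sensible, products 25→211 °C: 1636.2 kJ/min
Q = ΔH = -2742.3 kJ/min = -45.705 kW
Heat removed = 45.705 kW

Q_out = 45.7 kW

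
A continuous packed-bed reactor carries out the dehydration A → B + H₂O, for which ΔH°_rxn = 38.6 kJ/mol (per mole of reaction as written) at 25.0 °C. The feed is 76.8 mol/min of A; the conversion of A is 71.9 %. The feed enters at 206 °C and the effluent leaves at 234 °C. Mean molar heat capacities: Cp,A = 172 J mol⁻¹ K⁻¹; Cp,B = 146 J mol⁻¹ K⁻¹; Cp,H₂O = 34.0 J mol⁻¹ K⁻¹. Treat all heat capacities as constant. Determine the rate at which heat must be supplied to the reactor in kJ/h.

Extent of reaction ξ = 0.719 × 76.8 = 55.219 mol/min
Reaction term: ξ·ΔH°_rxn = 55.219 × 38.6 = 2131.5 kJ/min
Sensible, feed 206→25 °C: -2390.9 kJ/min
Outlet flows (mol/min): A 21.581, B 55.219, H₂O 55.219
Sensible, products 25→234 °C: 2853.1 kJ/min
Q = ΔH = 2593.7 kJ/min = 43.228 kW
Heat supplied = 155620 kJ/h

Q_in = 156000 kJ/h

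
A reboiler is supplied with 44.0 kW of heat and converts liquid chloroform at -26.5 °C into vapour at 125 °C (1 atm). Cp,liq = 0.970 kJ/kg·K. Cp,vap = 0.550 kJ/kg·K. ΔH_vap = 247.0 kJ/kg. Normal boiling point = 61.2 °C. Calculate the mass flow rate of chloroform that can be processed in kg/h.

Δh = 0.970×(61.2−-26.5) + 247.0 + 0.550×(125−61.2) = 367.16 kJ/kg
Q = 44.0 kW = 44 kJ/s = 158400 kJ/h
ṁ = Q/Δh = 158400 / 367.16 = 431.42 kg/h

ṁ = 431 kg/h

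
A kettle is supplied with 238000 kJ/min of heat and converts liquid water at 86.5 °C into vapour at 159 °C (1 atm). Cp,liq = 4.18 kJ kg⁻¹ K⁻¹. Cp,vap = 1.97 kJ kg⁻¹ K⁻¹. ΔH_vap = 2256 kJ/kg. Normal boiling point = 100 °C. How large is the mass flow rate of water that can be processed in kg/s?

ṁ = 1.63 kg/s

Δh = 4.18×(100−86.5) + 2256 + 1.97×(159−100) = 2428.7 kJ/kg
Q = 238000 kJ/min = 3966.7 kJ/s = 3966.7 kJ/s
ṁ = Q/Δh = 3966.7 / 2428.7 = 1.6333 kg/s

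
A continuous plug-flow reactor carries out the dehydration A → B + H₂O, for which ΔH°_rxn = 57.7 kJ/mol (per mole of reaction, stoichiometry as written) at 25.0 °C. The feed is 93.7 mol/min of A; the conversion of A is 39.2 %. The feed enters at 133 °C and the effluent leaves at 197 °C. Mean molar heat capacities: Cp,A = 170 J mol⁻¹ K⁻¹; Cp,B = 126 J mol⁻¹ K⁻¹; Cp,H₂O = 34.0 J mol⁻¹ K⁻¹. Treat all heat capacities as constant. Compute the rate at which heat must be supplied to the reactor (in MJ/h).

Q_in = 185 MJ/h

Extent of reaction ξ = 0.392 × 93.7 = 36.73 mol/min
Reaction term: ξ·ΔH°_rxn = 36.73 × 57.7 = 2119.3 kJ/min
Sensible, feed 133→25 °C: -1720.3 kJ/min
Outlet flows (mol/min): A 56.97, B 36.73, H₂O 36.73
Sensible, products 25→197 °C: 2676.6 kJ/min
Q = ΔH = 3075.6 kJ/min = 51.26 kW
Heat supplied = 184.54 MJ/h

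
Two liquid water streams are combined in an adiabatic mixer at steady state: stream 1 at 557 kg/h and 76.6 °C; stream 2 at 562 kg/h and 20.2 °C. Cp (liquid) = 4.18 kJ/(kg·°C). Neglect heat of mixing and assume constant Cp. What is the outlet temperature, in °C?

T_out = 48.3 °C

Energy balance with Q = 0: Σ ṁᵢCp,ᵢ(T_out − Tᵢ) = 0
Σ ṁᵢCp,ᵢTᵢ = 557×4.18×76.6 + 562×4.18×20.2 = 225800
Σ ṁᵢCp,ᵢ = 557×4.18 + 562×4.18 = 4677.4
T_out = 225800 / 4677.4 = 48.274 °C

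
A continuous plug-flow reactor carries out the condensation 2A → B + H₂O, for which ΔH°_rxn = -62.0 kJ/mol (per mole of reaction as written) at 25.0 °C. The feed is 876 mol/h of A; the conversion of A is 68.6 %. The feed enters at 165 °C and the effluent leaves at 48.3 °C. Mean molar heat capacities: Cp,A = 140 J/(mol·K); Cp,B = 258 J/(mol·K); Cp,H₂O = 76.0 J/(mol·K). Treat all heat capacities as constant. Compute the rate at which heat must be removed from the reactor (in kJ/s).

Extent of reaction ξ = 0.686 × 876 / 2 = 300.47 mol/h
Reaction term: ξ·ΔH°_rxn = 300.47 × -62.0 = -18629 kJ/h
Sensible, feed 165→25 °C: -17170 kJ/h
Outlet flows (mol/h): A 275.06, B 300.47, H₂O 300.47
Sensible, products 25→48.3 °C: 3235.6 kJ/h
Q = ΔH = -32563 kJ/h = -9.0453 kW
Heat removed = 9.0453 kJ/s

Q_out = 9.05 kJ/s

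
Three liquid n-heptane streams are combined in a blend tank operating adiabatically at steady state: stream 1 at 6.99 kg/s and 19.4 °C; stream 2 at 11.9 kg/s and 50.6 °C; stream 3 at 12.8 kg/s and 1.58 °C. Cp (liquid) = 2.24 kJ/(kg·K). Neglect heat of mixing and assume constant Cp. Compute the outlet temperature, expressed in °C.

T_out = 23.9 °C

No heat crosses the boundary, so H_out = H_in.
Σ ṁᵢCp,ᵢTᵢ = 6.99×2.24×19.4 + 11.9×2.24×50.6 + 12.8×2.24×1.58 = 1697.9
Σ ṁᵢCp,ᵢ = 6.99×2.24 + 11.9×2.24 + 12.8×2.24 = 70.986
T_out = 1697.9 / 70.986 = 23.918 °C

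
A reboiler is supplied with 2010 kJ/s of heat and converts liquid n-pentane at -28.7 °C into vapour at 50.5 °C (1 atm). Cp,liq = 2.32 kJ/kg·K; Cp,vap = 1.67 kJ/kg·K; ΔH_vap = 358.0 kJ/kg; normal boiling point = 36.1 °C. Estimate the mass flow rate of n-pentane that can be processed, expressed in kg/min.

Δh = 2.32×(36.1−-28.7) + 358.0 + 1.67×(50.5−36.1) = 532.38 kJ/kg
Q = 2010 kJ/s = 2010 kJ/s = 120600 kJ/min
ṁ = Q/Δh = 120600 / 532.38 = 226.53 kg/min

ṁ = 227 kg/min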